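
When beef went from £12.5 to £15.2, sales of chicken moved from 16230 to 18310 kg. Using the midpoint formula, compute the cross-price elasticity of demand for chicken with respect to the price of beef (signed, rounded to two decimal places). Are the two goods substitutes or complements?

%ΔQ_{chicken} = (18310 − 16230)/avg = 2080/17270 = 0.120440…
%ΔP_{beef} = (15.2 − 12.5)/avg = 2.7/13.85 = 0.194945…
E_cross = (2080/17270) / (2.7/13.85) = 0.6178…
E_cross > 0 ⇒ the goods are substitutes.

0.62; substitutes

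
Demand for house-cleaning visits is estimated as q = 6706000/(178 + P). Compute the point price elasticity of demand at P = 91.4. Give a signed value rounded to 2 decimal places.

-0.34

dq/dP = −6706000/(178 + P)² = -92.3992. At P = 91.4, q = 24892.4.
Ed = (dq/dP)·(P/q) = (-92.3992) × (91.4/24892.4) = -0.3392…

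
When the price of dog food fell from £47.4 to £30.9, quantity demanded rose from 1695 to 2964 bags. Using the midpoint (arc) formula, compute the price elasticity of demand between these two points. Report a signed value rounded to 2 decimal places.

-1.29

%ΔQ = (2964 − 1695) / [(1695 + 2964)/2] = 1269/2329.5 = 0.544752…
%ΔP = (30.9 − 47.4) / [(47.4 + 30.9)/2] = -16.5/39.15 = -0.421455…
Arc Ed = %ΔQ / %ΔP = (1269/2329.5) / (-16.5/39.15) = -1.2925…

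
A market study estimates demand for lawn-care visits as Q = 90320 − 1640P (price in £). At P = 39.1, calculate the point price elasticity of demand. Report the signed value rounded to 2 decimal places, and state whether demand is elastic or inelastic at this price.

dQ/dP = −1640. At P = 39.1, Q = 90320 − 1640(39.1) = 26196.
Ed = (dQ/dP)·(P/Q) = −1640 × (39.1/26196) = -2.4478…
|Ed| = 2.45 > 1, so demand is elastic.

-2.45; elastic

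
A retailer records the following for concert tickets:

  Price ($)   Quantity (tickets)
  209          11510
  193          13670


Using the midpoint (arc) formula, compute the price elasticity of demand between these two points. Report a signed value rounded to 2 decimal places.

%ΔQ = (13670 − 11510) / [(11510 + 13670)/2] = 2160/12590 = 0.171564…
%ΔP = (193 − 209) / [(209 + 193)/2] = -16/201 = -0.079601…
Arc Ed = %ΔQ / %ΔP = (2160/12590) / (-16/201) = -2.1552…

-2.16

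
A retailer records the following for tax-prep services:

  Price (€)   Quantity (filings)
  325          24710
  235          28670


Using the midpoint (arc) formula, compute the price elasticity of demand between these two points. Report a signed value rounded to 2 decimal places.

%ΔQ = (28670 − 24710) / [(24710 + 28670)/2] = 3960/26690 = 0.148370…
%ΔP = (235 − 325) / [(325 + 235)/2] = -90/280 = -0.321428…
Arc Ed = %ΔQ / %ΔP = (3960/26690) / (-90/280) = -0.4615…

-0.46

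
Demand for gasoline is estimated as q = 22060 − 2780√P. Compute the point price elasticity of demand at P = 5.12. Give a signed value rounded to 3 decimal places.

dq/dP = −2780/(2√P) = -614.299. At P = 5.12, q = 15769.6.
Ed = (dq/dP)·(P/q) = (-614.299) × (5.12/15769.6) = -0.19944…

-0.199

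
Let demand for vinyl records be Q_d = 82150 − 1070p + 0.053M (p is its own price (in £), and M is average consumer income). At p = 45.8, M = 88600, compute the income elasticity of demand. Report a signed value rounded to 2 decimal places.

0.12

At the given values, Q_d = 82150 − 1070(45.8) + 0.053(88600) = 37839.8.
∂Q_d/∂M = 0.053.
E = (0.053) × (88600/37839.8) = 0.1240…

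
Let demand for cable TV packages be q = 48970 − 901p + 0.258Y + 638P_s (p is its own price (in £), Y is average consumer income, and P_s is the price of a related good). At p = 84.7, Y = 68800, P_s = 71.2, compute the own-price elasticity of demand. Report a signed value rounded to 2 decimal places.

-2.13

At the given values, q = 48970 − 901(84.7) + 0.258(68800) + 638(71.2) = 35831.3.
∂q/∂p = −901.
E = (-901) × (84.7/35831.3) = -2.1298…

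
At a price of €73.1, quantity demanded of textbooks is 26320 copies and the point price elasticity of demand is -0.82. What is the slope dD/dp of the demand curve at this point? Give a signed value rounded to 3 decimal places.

Ed = (dD/dp)·(p/D) ⇒ dD/dp = Ed·D/p = (-0.82)·26320/73.1 = -295.24487…

-295.245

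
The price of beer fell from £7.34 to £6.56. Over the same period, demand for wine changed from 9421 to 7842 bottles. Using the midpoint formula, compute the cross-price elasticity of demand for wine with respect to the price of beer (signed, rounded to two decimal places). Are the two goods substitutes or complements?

%ΔQ_{wine} = (7842 − 9421)/avg = -1579/8631.5 = -0.182934…
%ΔP_{beer} = (6.56 − 7.34)/avg = -0.78/6.95 = -0.112230…
E_cross = (-1579/8631.5) / (-0.78/6.95) = 1.6299…
E_cross > 0 ⇒ the goods are substitutes.

1.63; substitutes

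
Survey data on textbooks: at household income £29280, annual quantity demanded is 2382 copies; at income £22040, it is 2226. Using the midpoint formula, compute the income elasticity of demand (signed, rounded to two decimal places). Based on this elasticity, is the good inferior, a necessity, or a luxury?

0.24; necessity

%ΔQ = (2226 − 2382)/[( 2382 + 2226)/2] = -156/2304 = -0.067708…
%ΔIncome = (22040 − 29280)/[( 29280 + 22040)/2] = -7240/25660 = -0.282151…
E_income = (-156/2304) / (-7240/25660) = 0.2399…
0 < E_income < 1 ⇒ normal good, necessity.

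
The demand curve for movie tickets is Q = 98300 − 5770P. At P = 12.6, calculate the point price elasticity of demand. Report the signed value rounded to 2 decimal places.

dQ/dP = −5770. At P = 12.6, Q = 98300 − 5770(12.6) = 25598.
Ed = (dQ/dP)·(P/Q) = −5770 × (12.6/25598) = -2.8401…

-2.84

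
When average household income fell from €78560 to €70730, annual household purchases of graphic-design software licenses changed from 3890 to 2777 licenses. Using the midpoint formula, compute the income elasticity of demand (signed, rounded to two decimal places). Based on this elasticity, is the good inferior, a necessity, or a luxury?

3.18; luxury

%ΔQ = (2777 − 3890)/[( 3890 + 2777)/2] = -1113/3333.5 = -0.333883…
%ΔIncome = (70730 − 78560)/[( 78560 + 70730)/2] = -7830/74645 = -0.104896…
E_income = (-1113/3333.5) / (-7830/74645) = 3.1829…
E_income > 1 ⇒ normal good, luxury.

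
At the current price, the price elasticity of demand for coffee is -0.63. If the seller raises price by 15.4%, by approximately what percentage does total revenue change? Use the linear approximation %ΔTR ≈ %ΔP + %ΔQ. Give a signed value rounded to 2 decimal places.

+5.70%

%ΔQ ≈ Ed × %ΔP = (-0.63) × (+15.4%) = -9.7020%
%ΔTR ≈ %ΔP + %ΔQ = (+15.4%) + (-9.7020%) = +5.6980%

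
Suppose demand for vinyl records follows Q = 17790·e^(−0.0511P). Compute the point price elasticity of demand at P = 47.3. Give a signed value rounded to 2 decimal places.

-2.42

dQ/dP = −0.0511·Q = -81.0763. At P = 47.3, Q = 1586.62.
Ed = (dQ/dP)·(P/Q) = (-81.0763) × (47.3/1586.62) = -2.4170…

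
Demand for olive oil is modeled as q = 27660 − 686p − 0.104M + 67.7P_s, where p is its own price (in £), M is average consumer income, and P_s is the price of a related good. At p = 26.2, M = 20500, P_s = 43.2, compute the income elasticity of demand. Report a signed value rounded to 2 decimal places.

-0.20

At the given values, q = 27660 − 686(26.2) − 0.104(20500) + 67.7(43.2) = 10479.44.
∂q/∂M = -0.104.
E = (-0.104) × (20500/10479.44) = -0.2034…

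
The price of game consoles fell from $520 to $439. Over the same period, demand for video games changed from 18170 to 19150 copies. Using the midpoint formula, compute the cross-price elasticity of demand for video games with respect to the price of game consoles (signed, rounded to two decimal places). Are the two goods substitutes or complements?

%ΔQ_{video games} = (19150 − 18170)/avg = 980/18660 = 0.052518…
%ΔP_{game consoles} = (439 − 520)/avg = -81/479.5 = -0.168925…
E_cross = (980/18660) / (-81/479.5) = -0.3108…
E_cross < 0 ⇒ the goods are complements.

-0.31; complements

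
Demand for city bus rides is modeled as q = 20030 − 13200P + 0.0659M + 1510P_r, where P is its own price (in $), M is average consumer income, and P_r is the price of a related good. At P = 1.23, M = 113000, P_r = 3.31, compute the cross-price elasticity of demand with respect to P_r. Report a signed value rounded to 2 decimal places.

At the given values, q = 20030 − 13200(1.23) + 0.0659(113000) + 1510(3.31) = 16238.8.
∂q/∂P_r = 1510.
E = (1510) × (3.31/16238.8) = 0.3077…

0.31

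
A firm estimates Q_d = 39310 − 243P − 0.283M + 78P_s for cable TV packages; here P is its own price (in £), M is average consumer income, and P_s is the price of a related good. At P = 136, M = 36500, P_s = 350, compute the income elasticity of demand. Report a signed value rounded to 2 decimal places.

At the given values, Q_d = 39310 − 243(136) − 0.283(36500) + 78(350) = 23232.5.
∂Q_d/∂M = -0.283.
E = (-0.283) × (36500/23232.5) = -0.4446…

-0.44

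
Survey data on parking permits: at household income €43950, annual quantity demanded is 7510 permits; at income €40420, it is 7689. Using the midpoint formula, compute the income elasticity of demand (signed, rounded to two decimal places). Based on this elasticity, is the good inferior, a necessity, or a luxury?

-0.28; inferior

%ΔQ = (7689 − 7510)/[( 7510 + 7689)/2] = 179/7599.5 = 0.023554…
%ΔIncome = (40420 − 43950)/[( 43950 + 40420)/2] = -3530/42185 = -0.083679…
E_income = (179/7599.5) / (-3530/42185) = -0.2814…
E_income < 0 ⇒ inferior good.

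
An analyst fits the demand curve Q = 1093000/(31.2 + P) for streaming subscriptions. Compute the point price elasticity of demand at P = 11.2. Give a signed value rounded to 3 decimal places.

-0.264

dQ/dP = −1093000/(31.2 + P)² = -607.979. At P = 11.2, Q = 25778.3.
Ed = (dQ/dP)·(P/Q) = (-607.979) × (11.2/25778.3) = -0.26415…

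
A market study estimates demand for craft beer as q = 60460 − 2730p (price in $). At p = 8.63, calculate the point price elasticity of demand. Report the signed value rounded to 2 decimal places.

-0.64

dq/dp = −2730. At p = 8.63, q = 60460 − 2730(8.63) = 36900.1.
Ed = (dq/dp)·(p/q) = −2730 × (8.63/36900.1) = -0.6384…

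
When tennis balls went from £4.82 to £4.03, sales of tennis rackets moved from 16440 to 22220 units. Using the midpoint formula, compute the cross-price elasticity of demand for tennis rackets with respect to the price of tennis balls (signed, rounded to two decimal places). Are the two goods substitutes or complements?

%ΔQ_{tennis rackets} = (22220 − 16440)/avg = 5780/19330 = 0.299017…
%ΔP_{tennis balls} = (4.03 − 4.82)/avg = -0.79/4.425 = -0.178531…
E_cross = (5780/19330) / (-0.79/4.425) = -1.6748…
E_cross < 0 ⇒ the goods are complements.

-1.67; complements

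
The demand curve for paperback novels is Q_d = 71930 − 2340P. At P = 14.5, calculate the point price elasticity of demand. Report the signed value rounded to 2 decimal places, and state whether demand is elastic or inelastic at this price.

dQ_d/dP = −2340. At P = 14.5, Q_d = 71930 − 2340(14.5) = 38000.
Ed = (dQ_d/dP)·(P/Q_d) = −2340 × (14.5/38000) = -0.8928…
|Ed| = 0.89 < 1, so demand is inelastic.

-0.89; inelastic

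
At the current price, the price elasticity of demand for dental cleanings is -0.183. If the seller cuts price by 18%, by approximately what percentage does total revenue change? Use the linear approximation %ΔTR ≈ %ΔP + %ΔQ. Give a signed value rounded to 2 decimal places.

-14.71%

%ΔQ ≈ Ed × %ΔP = (-0.183) × (-18%) = +3.2940%
%ΔTR ≈ %ΔP + %ΔQ = (-18%) + (+3.2940%) = -14.7060%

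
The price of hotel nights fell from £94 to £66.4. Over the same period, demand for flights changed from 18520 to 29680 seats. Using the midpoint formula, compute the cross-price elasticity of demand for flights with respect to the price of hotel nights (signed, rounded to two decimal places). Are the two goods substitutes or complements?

-1.35; complements

%ΔQ_{flights} = (29680 − 18520)/avg = 11160/24100 = 0.463070…
%ΔP_{hotel nights} = (66.4 − 94)/avg = -27.6/80.2 = -0.344139…
E_cross = (11160/24100) / (-27.6/80.2) = -1.3455…
E_cross < 0 ⇒ the goods are complements.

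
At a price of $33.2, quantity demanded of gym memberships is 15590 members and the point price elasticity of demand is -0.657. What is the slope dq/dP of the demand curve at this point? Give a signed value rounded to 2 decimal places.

-308.51

Ed = (dq/dP)·(P/q) ⇒ dq/dP = Ed·q/P = (-0.657)·15590/33.2 = -308.5129…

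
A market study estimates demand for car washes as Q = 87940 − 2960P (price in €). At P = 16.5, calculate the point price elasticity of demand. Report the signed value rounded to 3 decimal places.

dQ/dP = −2960. At P = 16.5, Q = 87940 − 2960(16.5) = 39100.
Ed = (dQ/dP)·(P/Q) = −2960 × (16.5/39100) = -1.24910…

-1.249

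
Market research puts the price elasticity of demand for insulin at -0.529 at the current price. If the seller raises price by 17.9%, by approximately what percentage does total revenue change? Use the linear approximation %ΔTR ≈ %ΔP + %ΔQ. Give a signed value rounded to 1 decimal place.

%ΔQ ≈ Ed × %ΔP = (-0.529) × (+17.9%) = -9.4691%
%ΔTR ≈ %ΔP + %ΔQ = (+17.9%) + (-9.4691%) = +8.4309%

+8.4%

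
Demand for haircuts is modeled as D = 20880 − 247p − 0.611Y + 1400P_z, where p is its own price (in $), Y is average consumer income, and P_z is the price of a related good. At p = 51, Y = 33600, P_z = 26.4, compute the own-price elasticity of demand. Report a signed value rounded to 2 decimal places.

At the given values, D = 20880 − 247(51) − 0.611(33600) + 1400(26.4) = 24713.4.
∂D/∂p = −247.
E = (-247) × (51/24713.4) = -0.5097…

-0.51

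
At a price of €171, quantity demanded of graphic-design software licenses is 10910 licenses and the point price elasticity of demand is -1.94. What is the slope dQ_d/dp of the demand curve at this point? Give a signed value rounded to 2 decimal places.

-123.77

Ed = (dQ_d/dp)·(p/Q_d) ⇒ dQ_d/dp = Ed·Q_d/p = (-1.94)·10910/171 = -123.7742…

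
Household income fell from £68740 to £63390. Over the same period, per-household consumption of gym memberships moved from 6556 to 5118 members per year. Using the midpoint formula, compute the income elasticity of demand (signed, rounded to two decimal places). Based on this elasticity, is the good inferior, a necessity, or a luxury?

3.04; luxury

%ΔQ = (5118 − 6556)/[( 6556 + 5118)/2] = -1438/5837 = -0.246359…
%ΔIncome = (63390 − 68740)/[( 68740 + 63390)/2] = -5350/66065 = -0.080980…
E_income = (-1438/5837) / (-5350/66065) = 3.0421…
E_income > 1 ⇒ normal good, luxury.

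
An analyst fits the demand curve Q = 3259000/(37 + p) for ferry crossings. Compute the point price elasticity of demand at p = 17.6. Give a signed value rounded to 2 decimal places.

dQ/dp = −3259000/(37 + p)² = -1093.2. At p = 17.6, Q = 59688.6.
Ed = (dQ/dp)·(p/Q) = (-1093.2) × (17.6/59688.6) = -0.3223…

-0.32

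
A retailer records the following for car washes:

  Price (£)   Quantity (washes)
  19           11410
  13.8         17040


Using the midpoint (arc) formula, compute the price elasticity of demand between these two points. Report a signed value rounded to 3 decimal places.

%ΔQ = (17040 − 11410) / [(11410 + 17040)/2] = 5630/14225 = 0.395782…
%ΔP = (13.8 − 19) / [(19 + 13.8)/2] = -5.2/16.4 = -0.317073…
Arc Ed = %ΔQ / %ΔP = (5630/14225) / (-5.2/16.4) = -1.24823…

-1.248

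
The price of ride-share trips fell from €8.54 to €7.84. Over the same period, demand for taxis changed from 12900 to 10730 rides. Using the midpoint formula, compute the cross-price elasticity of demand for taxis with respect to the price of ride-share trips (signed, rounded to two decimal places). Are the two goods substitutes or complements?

%ΔQ_{taxis} = (10730 − 12900)/avg = -2170/11815 = -0.183664…
%ΔP_{ride-share trips} = (7.84 − 8.54)/avg = -0.7/8.19 = -0.085470…
E_cross = (-2170/11815) / (-0.7/8.19) = 2.1488…
E_cross > 0 ⇒ the goods are substitutes.

2.15; substitutes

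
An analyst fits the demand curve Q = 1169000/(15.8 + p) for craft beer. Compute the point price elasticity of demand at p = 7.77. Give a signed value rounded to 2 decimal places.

-0.33

dQ/dp = −1169000/(15.8 + p)² = -2104.24. At p = 7.77, Q = 49596.9.
Ed = (dQ/dp)·(p/Q) = (-2104.24) × (7.77/49596.9) = -0.3296…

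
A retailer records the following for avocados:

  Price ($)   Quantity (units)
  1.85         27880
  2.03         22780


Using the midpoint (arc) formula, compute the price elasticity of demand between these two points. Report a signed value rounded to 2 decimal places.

-2.17

%ΔQ = (22780 − 27880) / [(27880 + 22780)/2] = -5100/25330 = -0.201342…
%ΔP = (2.03 − 1.85) / [(1.85 + 2.03)/2] = 0.18/1.94 = 0.092783…
Arc Ed = %ΔQ / %ΔP = (-5100/25330) / (0.18/1.94) = -2.1700…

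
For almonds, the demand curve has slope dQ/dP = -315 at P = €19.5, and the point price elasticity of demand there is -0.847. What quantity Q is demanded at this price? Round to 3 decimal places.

Ed = (dQ/dP)·(P/Q) ⇒ Q = (dQ/dP)·P/Ed = (-315)·19.5/(-0.847) = 7252.06611…

7252.066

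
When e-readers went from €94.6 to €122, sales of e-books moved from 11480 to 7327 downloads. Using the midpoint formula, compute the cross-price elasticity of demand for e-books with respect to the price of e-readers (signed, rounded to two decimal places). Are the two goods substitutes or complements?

-1.75; complements

%ΔQ_{e-books} = (7327 − 11480)/avg = -4153/9403.5 = -0.441644…
%ΔP_{e-readers} = (122 − 94.6)/avg = 27.4/108.3 = 0.253000…
E_cross = (-4153/9403.5) / (27.4/108.3) = -1.7456…
E_cross < 0 ⇒ the goods are complements.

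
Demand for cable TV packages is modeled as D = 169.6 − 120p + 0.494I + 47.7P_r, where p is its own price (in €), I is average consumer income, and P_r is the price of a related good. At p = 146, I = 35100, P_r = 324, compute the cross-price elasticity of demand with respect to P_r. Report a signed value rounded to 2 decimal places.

1.00

At the given values, D = 169.6 − 120(146) + 0.494(35100) + 47.7(324) = 15443.8.
∂D/∂P_r = 47.7.
E = (47.7) × (324/15443.8) = 1.0007…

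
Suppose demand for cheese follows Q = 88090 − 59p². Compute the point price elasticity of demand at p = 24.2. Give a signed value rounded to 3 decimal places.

dQ/dp = −2·59·p = -2855.6. At p = 24.2, Q = 53537.24.
Ed = (dQ/dp)·(p/Q) = (-2855.6) × (24.2/53537.24) = -1.29079…

-1.291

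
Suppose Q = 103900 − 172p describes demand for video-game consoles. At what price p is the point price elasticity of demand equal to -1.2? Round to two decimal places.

329.49

Ed = −172p/(103900 − 172p). Set this equal to -1.2:
172p = 1.2·(103900 − 172p) ⇒ 172p(1 + 1.2) = 1.2·103900
p = 1.2·103900 / (172·2.2) = 329.4926…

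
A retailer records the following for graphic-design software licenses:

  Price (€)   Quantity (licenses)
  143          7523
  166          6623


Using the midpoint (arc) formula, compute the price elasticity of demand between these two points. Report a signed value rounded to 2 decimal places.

-0.85

%ΔQ = (6623 − 7523) / [(7523 + 6623)/2] = -900/7073 = -0.127244…
%ΔP = (166 − 143) / [(143 + 166)/2] = 23/154.5 = 0.148867…
Arc Ed = %ΔQ / %ΔP = (-900/7073) / (23/154.5) = -0.8547…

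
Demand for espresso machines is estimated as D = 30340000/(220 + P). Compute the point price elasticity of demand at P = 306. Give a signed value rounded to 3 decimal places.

-0.582

dD/dP = −30340000/(220 + P)² = -109.659. At P = 306, D = 57680.6.
Ed = (dD/dP)·(P/D) = (-109.659) × (306/57680.6) = -0.58174…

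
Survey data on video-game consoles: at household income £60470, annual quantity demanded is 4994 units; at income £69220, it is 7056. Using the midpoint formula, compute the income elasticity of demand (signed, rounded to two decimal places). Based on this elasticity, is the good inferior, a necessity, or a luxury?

%ΔQ = (7056 − 4994)/[( 4994 + 7056)/2] = 2062/6025 = 0.342240…
%ΔIncome = (69220 − 60470)/[( 60470 + 69220)/2] = 8750/64845 = 0.134937…
E_income = (2062/6025) / (8750/64845) = 2.5362…
E_income > 1 ⇒ normal good, luxury.

2.54; luxury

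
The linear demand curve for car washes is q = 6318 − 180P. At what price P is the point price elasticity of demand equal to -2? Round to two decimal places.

Ed = −180P/(6318 − 180P). Set this equal to -2:
180P = 2·(6318 − 180P) ⇒ 180P(1 + 2) = 2·6318
P = 2·6318 / (180·3) = 23.4

23.40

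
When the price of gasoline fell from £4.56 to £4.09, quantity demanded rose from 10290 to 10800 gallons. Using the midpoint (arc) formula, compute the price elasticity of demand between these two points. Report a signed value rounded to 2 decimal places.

-0.45

%ΔQ = (10800 − 10290) / [(10290 + 10800)/2] = 510/10545 = 0.048364…
%ΔP = (4.09 − 4.56) / [(4.56 + 4.09)/2] = -0.47/4.325 = -0.108670…
Arc Ed = %ΔQ / %ΔP = (510/10545) / (-0.47/4.325) = -0.4450…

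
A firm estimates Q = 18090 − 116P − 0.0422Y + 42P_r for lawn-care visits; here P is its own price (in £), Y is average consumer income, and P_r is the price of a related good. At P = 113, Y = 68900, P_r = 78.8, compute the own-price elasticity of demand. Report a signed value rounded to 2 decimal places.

-2.43

At the given values, Q = 18090 − 116(113) − 0.0422(68900) + 42(78.8) = 5384.02.
∂Q/∂P = −116.
E = (-116) × (113/5384.02) = -2.4346…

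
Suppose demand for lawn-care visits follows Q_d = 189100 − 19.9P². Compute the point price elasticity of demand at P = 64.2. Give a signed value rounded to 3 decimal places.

dQ_d/dP = −2·19.9·P = -2555.16. At P = 64.2, Q_d = 107079.364.
Ed = (dQ_d/dP)·(P/Q_d) = (-2555.16) × (64.2/107079.364) = -1.53195…

-1.532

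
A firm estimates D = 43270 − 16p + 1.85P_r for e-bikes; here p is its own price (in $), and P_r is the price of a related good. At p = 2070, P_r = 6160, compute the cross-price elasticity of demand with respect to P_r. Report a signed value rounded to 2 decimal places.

At the given values, D = 43270 − 16(2070) + 1.85(6160) = 21546.
∂D/∂P_r = 1.85.
E = (1.85) × (6160/21546) = 0.5289…

0.53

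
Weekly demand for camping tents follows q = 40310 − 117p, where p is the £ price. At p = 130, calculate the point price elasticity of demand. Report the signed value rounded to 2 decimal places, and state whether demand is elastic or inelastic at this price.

dq/dp = −117. At p = 130, q = 40310 − 117(130) = 25100.
Ed = (dq/dp)·(p/q) = −117 × (130/25100) = -0.6059…
|Ed| = 0.61 < 1, so demand is inelastic.

-0.61; inelastic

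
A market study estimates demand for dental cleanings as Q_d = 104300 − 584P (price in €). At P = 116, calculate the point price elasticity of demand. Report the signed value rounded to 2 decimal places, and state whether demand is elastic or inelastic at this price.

-1.85; elastic

dQ_d/dP = −584. At P = 116, Q_d = 104300 − 584(116) = 36556.
Ed = (dQ_d/dP)·(P/Q_d) = −584 × (116/36556) = -1.8531…
|Ed| = 1.85 > 1, so demand is elastic.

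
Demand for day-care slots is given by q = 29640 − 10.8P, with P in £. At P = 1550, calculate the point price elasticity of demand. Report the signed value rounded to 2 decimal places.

-1.30

dq/dP = −10.8. At P = 1550, q = 29640 − 10.8(1550) = 12900.
Ed = (dq/dP)·(P/q) = −10.8 × (1550/12900) = -1.2976…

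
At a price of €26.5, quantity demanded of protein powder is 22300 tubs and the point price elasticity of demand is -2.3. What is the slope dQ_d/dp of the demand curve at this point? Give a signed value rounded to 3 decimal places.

Ed = (dQ_d/dp)·(p/Q_d) ⇒ dQ_d/dp = Ed·Q_d/p = (-2.3)·22300/26.5 = -1935.47169…

-1935.472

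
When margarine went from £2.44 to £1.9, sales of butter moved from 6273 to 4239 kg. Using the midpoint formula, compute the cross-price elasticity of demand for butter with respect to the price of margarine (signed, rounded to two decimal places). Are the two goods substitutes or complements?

1.56; substitutes

%ΔQ_{butter} = (4239 − 6273)/avg = -2034/5256 = -0.386986…
%ΔP_{margarine} = (1.9 − 2.44)/avg = -0.54/2.17 = -0.248847…
E_cross = (-2034/5256) / (-0.54/2.17) = 1.5551…
E_cross > 0 ⇒ the goods are substitutes.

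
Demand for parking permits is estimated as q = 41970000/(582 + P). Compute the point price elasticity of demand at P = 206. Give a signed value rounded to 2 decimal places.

dq/dP = −41970000/(582 + P)² = -67.5906. At P = 206, q = 53261.4.
Ed = (dq/dP)·(P/q) = (-67.5906) × (206/53261.4) = -0.2614…

-0.26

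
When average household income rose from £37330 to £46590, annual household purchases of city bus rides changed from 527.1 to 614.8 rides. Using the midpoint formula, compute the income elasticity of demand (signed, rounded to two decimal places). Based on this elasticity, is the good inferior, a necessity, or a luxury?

0.70; necessity

%ΔQ = (614.8 − 527.1)/[( 527.1 + 614.8)/2] = 87.7/570.95 = 0.153603…
%ΔIncome = (46590 − 37330)/[( 37330 + 46590)/2] = 9260/41960 = 0.220686…
E_income = (87.7/570.95) / (9260/41960) = 0.6960…
0 < E_income < 1 ⇒ normal good, necessity.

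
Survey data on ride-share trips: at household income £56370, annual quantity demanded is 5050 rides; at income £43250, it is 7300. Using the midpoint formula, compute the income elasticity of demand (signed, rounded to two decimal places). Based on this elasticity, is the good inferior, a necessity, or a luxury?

%ΔQ = (7300 − 5050)/[( 5050 + 7300)/2] = 2250/6175 = 0.364372…
%ΔIncome = (43250 − 56370)/[( 56370 + 43250)/2] = -13120/49810 = -0.263400…
E_income = (2250/6175) / (-13120/49810) = -1.3833…
E_income < 0 ⇒ inferior good.

-1.38; inferior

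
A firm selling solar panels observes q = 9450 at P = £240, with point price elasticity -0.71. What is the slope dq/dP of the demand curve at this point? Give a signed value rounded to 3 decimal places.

Ed = (dq/dP)·(P/q) ⇒ dq/dP = Ed·q/P = (-0.71)·9450/240 = -27.95625

-27.956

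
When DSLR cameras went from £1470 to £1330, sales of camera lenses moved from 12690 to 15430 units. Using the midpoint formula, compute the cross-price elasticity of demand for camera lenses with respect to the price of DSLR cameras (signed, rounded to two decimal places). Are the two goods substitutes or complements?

-1.95; complements

%ΔQ_{camera lenses} = (15430 − 12690)/avg = 2740/14060 = 0.194879…
%ΔP_{DSLR cameras} = (1330 − 1470)/avg = -140/1400 = -0.1
E_cross = (2740/14060) / (-140/1400) = -1.9487…
E_cross < 0 ⇒ the goods are complements.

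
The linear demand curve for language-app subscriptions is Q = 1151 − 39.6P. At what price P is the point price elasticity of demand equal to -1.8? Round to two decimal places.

Ed = −39.6P/(1151 − 39.6P). Set this equal to -1.8:
39.6P = 1.8·(1151 − 39.6P) ⇒ 39.6P(1 + 1.8) = 1.8·1151
P = 1.8·1151 / (39.6·2.8) = 18.6850…

18.69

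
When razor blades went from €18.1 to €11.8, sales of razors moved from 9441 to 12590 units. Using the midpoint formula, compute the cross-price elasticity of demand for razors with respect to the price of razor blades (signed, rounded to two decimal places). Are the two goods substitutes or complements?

%ΔQ_{razors} = (12590 − 9441)/avg = 3149/11015.5 = 0.285869…
%ΔP_{razor blades} = (11.8 − 18.1)/avg = -6.3/14.95 = -0.421404…
E_cross = (3149/11015.5) / (-6.3/14.95) = -0.6783…
E_cross < 0 ⇒ the goods are complements.

-0.68; complements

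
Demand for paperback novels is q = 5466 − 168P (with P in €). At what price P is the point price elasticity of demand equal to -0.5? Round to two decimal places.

10.85

Ed = −168P/(5466 − 168P). Set this equal to -0.5:
168P = 0.5·(5466 − 168P) ⇒ 168P(1 + 0.5) = 0.5·5466
P = 0.5·5466 / (168·1.5) = 10.8452…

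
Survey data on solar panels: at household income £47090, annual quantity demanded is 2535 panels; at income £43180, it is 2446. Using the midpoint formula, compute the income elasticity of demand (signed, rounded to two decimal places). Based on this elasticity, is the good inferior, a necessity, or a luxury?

0.41; necessity

%ΔQ = (2446 − 2535)/[( 2535 + 2446)/2] = -89/2490.5 = -0.035735…
%ΔIncome = (43180 − 47090)/[( 47090 + 43180)/2] = -3910/45135 = -0.086629…
E_income = (-89/2490.5) / (-3910/45135) = 0.4125…
0 < E_income < 1 ⇒ normal good, necessity.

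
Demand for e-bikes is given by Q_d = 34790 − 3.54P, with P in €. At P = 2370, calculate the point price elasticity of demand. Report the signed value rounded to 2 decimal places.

dQ_d/dP = −3.54. At P = 2370, Q_d = 34790 − 3.54(2370) = 26400.2.
Ed = (dQ_d/dP)·(P/Q_d) = −3.54 × (2370/26400.2) = -0.3177…

-0.32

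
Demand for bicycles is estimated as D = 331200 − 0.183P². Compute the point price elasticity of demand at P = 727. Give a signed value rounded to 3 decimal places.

dD/dP = −2·0.183·P = -266.082. At P = 727, D = 234479.193.
Ed = (dD/dP)·(P/D) = (-266.082) × (727/234479.193) = -0.82498…

-0.825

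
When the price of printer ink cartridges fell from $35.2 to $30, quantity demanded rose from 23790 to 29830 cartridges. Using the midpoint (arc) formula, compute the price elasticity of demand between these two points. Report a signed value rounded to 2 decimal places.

%ΔQ = (29830 − 23790) / [(23790 + 29830)/2] = 6040/26810 = 0.225289…
%ΔP = (30 − 35.2) / [(35.2 + 30)/2] = -5.2/32.6 = -0.159509…
Arc Ed = %ΔQ / %ΔP = (6040/26810) / (-5.2/32.6) = -1.4123…

-1.41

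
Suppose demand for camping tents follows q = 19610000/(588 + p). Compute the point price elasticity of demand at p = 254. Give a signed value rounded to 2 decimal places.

dq/dp = −19610000/(588 + p)² = -27.6601. At p = 254, q = 23289.8.
Ed = (dq/dp)·(p/q) = (-27.6601) × (254/23289.8) = -0.3016…

-0.30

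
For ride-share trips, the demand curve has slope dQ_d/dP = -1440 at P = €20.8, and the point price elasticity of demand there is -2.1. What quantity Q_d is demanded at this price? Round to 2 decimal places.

14262.86

Ed = (dQ_d/dP)·(P/Q_d) ⇒ Q_d = (dQ_d/dP)·P/Ed = (-1440)·20.8/(-2.1) = 14262.8571…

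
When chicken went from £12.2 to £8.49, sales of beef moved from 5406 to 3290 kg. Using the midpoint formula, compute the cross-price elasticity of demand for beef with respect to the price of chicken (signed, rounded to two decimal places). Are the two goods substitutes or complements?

1.36; substitutes

%ΔQ_{beef} = (3290 − 5406)/avg = -2116/4348 = -0.486660…
%ΔP_{chicken} = (8.49 − 12.2)/avg = -3.71/10.345 = -0.358627…
E_cross = (-2116/4348) / (-3.71/10.345) = 1.3570…
E_cross > 0 ⇒ the goods are substitutes.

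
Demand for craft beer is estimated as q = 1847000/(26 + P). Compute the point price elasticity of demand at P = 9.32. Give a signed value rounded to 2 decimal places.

dq/dP = −1847000/(26 + P)² = -1480.56. At P = 9.32, q = 52293.3.
Ed = (dq/dP)·(P/q) = (-1480.56) × (9.32/52293.3) = -0.2638…

-0.26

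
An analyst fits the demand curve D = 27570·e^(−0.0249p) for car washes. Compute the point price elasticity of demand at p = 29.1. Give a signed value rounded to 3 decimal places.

dD/dp = −0.0249·D = -332.622. At p = 29.1, D = 13358.3.
Ed = (dD/dp)·(p/D) = (-332.622) × (29.1/13358.3) = -0.72459

-0.725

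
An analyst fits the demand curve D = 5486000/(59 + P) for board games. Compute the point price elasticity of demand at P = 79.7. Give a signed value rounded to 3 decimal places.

-0.575

dD/dP = −5486000/(59 + P)² = -285.169. At P = 79.7, D = 39553.
Ed = (dD/dP)·(P/D) = (-285.169) × (79.7/39553) = -0.57462…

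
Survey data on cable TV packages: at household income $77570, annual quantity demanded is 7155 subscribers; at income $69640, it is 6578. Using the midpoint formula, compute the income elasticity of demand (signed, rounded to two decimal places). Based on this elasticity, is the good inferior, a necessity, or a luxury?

%ΔQ = (6578 − 7155)/[( 7155 + 6578)/2] = -577/6866.5 = -0.084031…
%ΔIncome = (69640 − 77570)/[( 77570 + 69640)/2] = -7930/73605 = -0.107737…
E_income = (-577/6866.5) / (-7930/73605) = 0.7799…
0 < E_income < 1 ⇒ normal good, necessity.

0.78; necessity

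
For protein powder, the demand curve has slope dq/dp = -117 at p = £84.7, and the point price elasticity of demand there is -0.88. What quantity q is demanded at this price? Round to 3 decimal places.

11261.250

Ed = (dq/dp)·(p/q) ⇒ q = (dq/dp)·p/Ed = (-117)·84.7/(-0.88) = 11261.25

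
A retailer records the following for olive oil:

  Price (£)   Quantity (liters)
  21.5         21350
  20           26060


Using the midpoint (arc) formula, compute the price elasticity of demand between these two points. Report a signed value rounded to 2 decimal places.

-2.75

%ΔQ = (26060 − 21350) / [(21350 + 26060)/2] = 4710/23705 = 0.198692…
%ΔP = (20 − 21.5) / [(21.5 + 20)/2] = -1.5/20.75 = -0.072289…
Arc Ed = %ΔQ / %ΔP = (4710/23705) / (-1.5/20.75) = -2.7485…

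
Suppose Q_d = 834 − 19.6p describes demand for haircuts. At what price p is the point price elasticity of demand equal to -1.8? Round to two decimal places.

27.35

Ed = −19.6p/(834 − 19.6p). Set this equal to -1.8:
19.6p = 1.8·(834 − 19.6p) ⇒ 19.6p(1 + 1.8) = 1.8·834
p = 1.8·834 / (19.6·2.8) = 27.3542…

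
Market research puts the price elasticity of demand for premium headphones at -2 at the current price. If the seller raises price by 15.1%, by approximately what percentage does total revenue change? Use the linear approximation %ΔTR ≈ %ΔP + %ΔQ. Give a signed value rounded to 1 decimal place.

%ΔQ ≈ Ed × %ΔP = (-2) × (+15.1%) = -30.2000%
%ΔTR ≈ %ΔP + %ΔQ = (+15.1%) + (-30.2000%) = -15.1000%

-15.1%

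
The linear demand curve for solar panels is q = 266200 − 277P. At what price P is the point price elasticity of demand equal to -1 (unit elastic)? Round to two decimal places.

Ed = −277P/(266200 − 277P). Set this equal to -1:
277P = 1·(266200 − 277P) ⇒ 277P(1 + 1) = 1·266200
P = 1·266200 / (277·2) = 480.5054…

480.51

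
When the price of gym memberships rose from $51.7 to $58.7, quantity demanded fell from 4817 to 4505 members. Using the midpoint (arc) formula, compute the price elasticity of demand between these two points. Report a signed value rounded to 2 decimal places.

-0.53

%ΔQ = (4505 − 4817) / [(4817 + 4505)/2] = -312/4661 = -0.066938…
%ΔP = (58.7 − 51.7) / [(51.7 + 58.7)/2] = 7/55.2 = 0.126811…
Arc Ed = %ΔQ / %ΔP = (-312/4661) / (7/55.2) = -0.5278…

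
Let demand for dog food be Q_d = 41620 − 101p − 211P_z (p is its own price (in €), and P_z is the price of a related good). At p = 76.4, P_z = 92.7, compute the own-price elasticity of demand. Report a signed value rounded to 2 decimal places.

-0.54

At the given values, Q_d = 41620 − 101(76.4) − 211(92.7) = 14343.9.
∂Q_d/∂p = −101.
E = (-101) × (76.4/14343.9) = -0.5379…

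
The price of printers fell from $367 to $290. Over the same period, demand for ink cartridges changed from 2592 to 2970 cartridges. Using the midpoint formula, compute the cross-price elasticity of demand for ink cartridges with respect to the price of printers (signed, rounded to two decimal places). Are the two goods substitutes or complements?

%ΔQ_{ink cartridges} = (2970 − 2592)/avg = 378/2781 = 0.135922…
%ΔP_{printers} = (290 − 367)/avg = -77/328.5 = -0.234398…
E_cross = (378/2781) / (-77/328.5) = -0.5798…
E_cross < 0 ⇒ the goods are complements.

-0.58; complements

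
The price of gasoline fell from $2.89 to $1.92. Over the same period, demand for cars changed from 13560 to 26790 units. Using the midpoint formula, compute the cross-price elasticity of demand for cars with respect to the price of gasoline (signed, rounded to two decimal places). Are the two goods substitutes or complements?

-1.63; complements

%ΔQ_{cars} = (26790 − 13560)/avg = 13230/20175 = 0.655762…
%ΔP_{gasoline} = (1.92 − 2.89)/avg = -0.97/2.405 = -0.403326…
E_cross = (13230/20175) / (-0.97/2.405) = -1.6258…
E_cross < 0 ⇒ the goods are complements.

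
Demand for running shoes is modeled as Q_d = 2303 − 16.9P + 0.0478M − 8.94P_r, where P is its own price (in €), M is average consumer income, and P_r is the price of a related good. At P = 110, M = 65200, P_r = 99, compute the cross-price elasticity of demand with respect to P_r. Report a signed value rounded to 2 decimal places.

At the given values, Q_d = 2303 − 16.9(110) + 0.0478(65200) − 8.94(99) = 2675.5.
∂Q_d/∂P_r = -8.94.
E = (-8.94) × (99/2675.5) = -0.3308…

-0.33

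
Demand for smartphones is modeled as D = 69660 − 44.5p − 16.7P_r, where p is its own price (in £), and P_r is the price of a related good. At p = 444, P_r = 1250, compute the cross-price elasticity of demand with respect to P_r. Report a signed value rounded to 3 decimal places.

At the given values, D = 69660 − 44.5(444) − 16.7(1250) = 29027.
∂D/∂P_r = -16.7.
E = (-16.7) × (1250/29027) = -0.71915…

-0.719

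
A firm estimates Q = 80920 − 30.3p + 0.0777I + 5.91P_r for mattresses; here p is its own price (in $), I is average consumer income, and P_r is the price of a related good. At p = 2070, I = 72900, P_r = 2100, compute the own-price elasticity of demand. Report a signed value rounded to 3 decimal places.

At the given values, Q = 80920 − 30.3(2070) + 0.0777(72900) + 5.91(2100) = 36274.33.
∂Q/∂p = −30.3.
E = (-30.3) × (2070/36274.33) = -1.72907…

-1.729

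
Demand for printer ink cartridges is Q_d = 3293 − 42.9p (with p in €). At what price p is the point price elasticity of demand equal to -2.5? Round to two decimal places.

Ed = −42.9p/(3293 − 42.9p). Set this equal to -2.5:
42.9p = 2.5·(3293 − 42.9p) ⇒ 42.9p(1 + 2.5) = 2.5·3293
p = 2.5·3293 / (42.9·3.5) = 54.8285…

54.83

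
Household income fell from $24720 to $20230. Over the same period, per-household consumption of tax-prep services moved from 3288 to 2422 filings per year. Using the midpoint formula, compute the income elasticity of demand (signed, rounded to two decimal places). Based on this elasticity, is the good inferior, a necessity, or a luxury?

1.52; luxury

%ΔQ = (2422 − 3288)/[( 3288 + 2422)/2] = -866/2855 = -0.303327…
%ΔIncome = (20230 − 24720)/[( 24720 + 20230)/2] = -4490/22475 = -0.199777…
E_income = (-866/2855) / (-4490/22475) = 1.5183…
E_income > 1 ⇒ normal good, luxury.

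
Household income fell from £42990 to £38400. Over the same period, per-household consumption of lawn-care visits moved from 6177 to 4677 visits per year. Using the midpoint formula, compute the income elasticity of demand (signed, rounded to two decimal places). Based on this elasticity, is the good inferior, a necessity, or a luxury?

2.45; luxury

%ΔQ = (4677 − 6177)/[( 6177 + 4677)/2] = -1500/5427 = -0.276395…
%ΔIncome = (38400 − 42990)/[( 42990 + 38400)/2] = -4590/40695 = -0.112790…
E_income = (-1500/5427) / (-4590/40695) = 2.4505…
E_income > 1 ⇒ normal good, luxury.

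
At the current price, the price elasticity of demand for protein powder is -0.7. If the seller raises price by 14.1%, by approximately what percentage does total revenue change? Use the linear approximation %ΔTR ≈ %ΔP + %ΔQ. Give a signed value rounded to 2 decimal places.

+4.23%

%ΔQ ≈ Ed × %ΔP = (-0.7) × (+14.1%) = -9.8700%
%ΔTR ≈ %ΔP + %ΔQ = (+14.1%) + (-9.8700%) = +4.2300%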